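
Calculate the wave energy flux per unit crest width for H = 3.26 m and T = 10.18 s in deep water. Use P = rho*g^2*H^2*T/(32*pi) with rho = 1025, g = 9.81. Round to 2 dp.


P = rho * g^2 * H^2 * T / (32 * pi)
P = 1025 * 9.81^2 * 3.26^2 * 10.18 / (32 * pi)
P = 1025 * 96.2361 * 10.6276 * 10.18 / 100.53096
P = 106156.11 W/m

106156.11


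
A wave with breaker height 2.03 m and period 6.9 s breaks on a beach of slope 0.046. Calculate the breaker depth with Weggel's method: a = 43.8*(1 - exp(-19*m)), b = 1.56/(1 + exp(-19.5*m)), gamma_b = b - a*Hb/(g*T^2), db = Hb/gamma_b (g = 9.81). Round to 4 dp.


a = 43.8 * (1 - exp(-19 * m))
exp(-19 * 0.046) = exp(-0.8740) = 0.417279
a = 43.8 * (1 - 0.417279) = 25.523176
b = 1.56 / (1 + exp(-19.5 * m))
exp(-19.5 * 0.046) = exp(-0.8970) = 0.407791
b = 1.56 / (1 + 0.407791) = 1.108119
Hb / (g * T^2) = 2.03 / (9.81 * 6.9^2) = 2.03 / 467.0541 = 0.00434639
gamma_b = b - a * Hb/(g*T^2) = 1.108119 - 25.523176 * 0.00434639 = 0.997185
db = Hb / gamma_b = 2.03 / 0.997185
db = 2.0357 m

2.0357


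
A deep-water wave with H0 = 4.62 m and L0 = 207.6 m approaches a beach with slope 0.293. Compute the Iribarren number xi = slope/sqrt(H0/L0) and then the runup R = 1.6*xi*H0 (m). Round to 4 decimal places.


xi = slope / sqrt(H0/L0)
H0/L0 = 4.62/207.6 = 0.022254
sqrt(0.022254) = 0.149179
xi = 0.293 / 0.149179 = 1.964085
R = 1.6 * xi * H0 = 1.6 * 1.964085 * 4.62
R = 14.5185 m

14.5185


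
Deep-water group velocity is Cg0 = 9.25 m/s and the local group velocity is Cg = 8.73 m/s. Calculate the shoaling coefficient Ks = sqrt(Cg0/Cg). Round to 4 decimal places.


Ks = sqrt(Cg0 / Cg)
Ks = sqrt(9.25 / 8.73)
Ks = sqrt(1.0596)
Ks = 1.0294

1.0294


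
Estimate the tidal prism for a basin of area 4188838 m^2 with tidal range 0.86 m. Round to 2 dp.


Tidal prism = Area * Tidal range
P = 4188838 * 0.86
P = 3602400.68 m^3

3602400.68


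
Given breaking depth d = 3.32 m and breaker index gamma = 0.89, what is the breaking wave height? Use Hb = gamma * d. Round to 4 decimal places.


Hb = gamma * d
Hb = 0.89 * 3.32
Hb = 2.9548 m

2.9548


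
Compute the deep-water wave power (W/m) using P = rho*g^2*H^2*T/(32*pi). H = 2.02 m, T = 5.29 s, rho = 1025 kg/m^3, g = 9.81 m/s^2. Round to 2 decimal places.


P = rho * g^2 * H^2 * T / (32 * pi)
P = 1025 * 9.81^2 * 2.02^2 * 5.29 / (32 * pi)
P = 1025 * 96.2361 * 4.0804 * 5.29 / 100.53096
P = 21179.73 W/m

21179.73


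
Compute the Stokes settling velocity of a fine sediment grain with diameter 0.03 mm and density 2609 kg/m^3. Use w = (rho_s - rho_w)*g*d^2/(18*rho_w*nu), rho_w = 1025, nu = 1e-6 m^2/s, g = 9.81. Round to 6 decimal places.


w = (rho_s - rho_w) * g * d^2 / (18 * rho_w * nu)
d = 0.03 mm = 0.000030 m
rho_s - rho_w = 2609 - 1025 = 1584
Numerator = 1584 * 9.81 * (0.000030)^2 = 0.000013985136
Denominator = 18 * 1025 * 1e-6 = 0.018450
w = 0.000758 m/s

0.000758


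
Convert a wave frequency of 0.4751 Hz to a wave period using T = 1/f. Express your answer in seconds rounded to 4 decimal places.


T = 1 / f
T = 1 / 0.4751
T = 2.1048 s

2.1048


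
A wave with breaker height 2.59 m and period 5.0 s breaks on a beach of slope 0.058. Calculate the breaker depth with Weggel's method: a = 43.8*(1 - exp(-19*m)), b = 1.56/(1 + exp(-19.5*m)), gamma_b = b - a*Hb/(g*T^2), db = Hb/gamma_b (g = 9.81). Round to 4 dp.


a = 43.8 * (1 - exp(-19 * m))
exp(-19 * 0.058) = exp(-1.1020) = 0.332206
a = 43.8 * (1 - 0.332206) = 29.249377
b = 1.56 / (1 + exp(-19.5 * m))
exp(-19.5 * 0.058) = exp(-1.1310) = 0.322710
b = 1.56 / (1 + 0.322710) = 1.179397
Hb / (g * T^2) = 2.59 / (9.81 * 5.0^2) = 2.59 / 245.2500 = 0.01056065
gamma_b = b - a * Hb/(g*T^2) = 1.179397 - 29.249377 * 0.01056065 = 0.870504
db = Hb / gamma_b = 2.59 / 0.870504
db = 2.9753 m

2.9753


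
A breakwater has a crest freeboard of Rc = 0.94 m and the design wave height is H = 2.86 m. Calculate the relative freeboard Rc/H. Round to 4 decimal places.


Relative freeboard = Rc / H
= 0.94 / 2.86
= 0.3287

0.3287


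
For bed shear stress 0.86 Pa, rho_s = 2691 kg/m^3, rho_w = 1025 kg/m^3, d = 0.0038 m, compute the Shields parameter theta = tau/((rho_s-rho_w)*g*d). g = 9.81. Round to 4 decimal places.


theta = tau / ((rho_s - rho_w) * g * d)
rho_s - rho_w = 2691 - 1025 = 1666
Denominator = 1666 * 9.81 * 0.0038 = 62.105148
theta = 0.86 / 62.105148
theta = 0.0138

0.0138


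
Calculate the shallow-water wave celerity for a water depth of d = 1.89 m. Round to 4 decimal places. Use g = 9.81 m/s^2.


Using the shallow-water approximation:
C = sqrt(g * d) = sqrt(9.81 * 1.89)
C = sqrt(18.5409)
C = 4.3059 m/s

4.3059


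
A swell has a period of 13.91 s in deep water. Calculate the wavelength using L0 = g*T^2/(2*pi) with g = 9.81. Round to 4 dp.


L0 = g * T^2 / (2 * pi)
L0 = 9.81 * 13.91^2 / (2 * pi)
L0 = 9.81 * 193.4881 / 6.28319
L0 = 1898.1183 / 6.28319
L0 = 302.0949 m

302.0949


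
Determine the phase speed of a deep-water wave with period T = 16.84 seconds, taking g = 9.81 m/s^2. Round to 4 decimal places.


We use the deep-water celerity formula:
C = g * T / (2 * pi)
C = 9.81 * 16.84 / (2 * 3.14159...)
C = 165.200400 / 6.283185
C = 26.2925 m/s

26.2925


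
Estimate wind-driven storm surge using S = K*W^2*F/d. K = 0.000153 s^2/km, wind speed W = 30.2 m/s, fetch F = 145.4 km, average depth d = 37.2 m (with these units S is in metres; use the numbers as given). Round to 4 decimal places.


S = K * W^2 * F / d
W^2 = 30.2^2 = 912.04
S = 0.000153 * 912.04 * 145.4 / 37.2
Numerator = 0.000153 * 912.04 * 145.4 = 20.289424
S = 20.289424 / 37.2 = 0.5454 m

0.5454


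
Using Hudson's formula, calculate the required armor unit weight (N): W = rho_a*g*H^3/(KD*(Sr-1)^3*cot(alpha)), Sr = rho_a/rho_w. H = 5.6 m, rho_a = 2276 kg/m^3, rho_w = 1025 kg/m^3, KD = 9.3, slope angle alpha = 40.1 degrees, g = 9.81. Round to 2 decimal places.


Sr = rho_a / rho_w = 2276 / 1025 = 2.220488
(Sr - 1) = 1.220488
(Sr - 1)^3 = 1.818027
cot(40.1) = 1 / tan(40.1) = 1 / 0.842078 = 1.187538
Numerator = 2276 * 9.81 * 5.6^3 = 3921076.7770
Denominator = 9.3 * 1.818027 * 1.187538 = 20.078481
W = 3921076.7770 / 20.078481
W = 195287.52 N

195287.52


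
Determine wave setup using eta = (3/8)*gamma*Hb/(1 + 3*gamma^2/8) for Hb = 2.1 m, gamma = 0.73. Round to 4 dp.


eta = (3/8) * gamma * Hb / (1 + 3*gamma^2/8)
Numerator = (3/8) * 0.73 * 2.1 = 0.574875
Denominator = 1 + 3*0.73^2/8 = 1 + 0.199838 = 1.199838
eta = 0.574875 / 1.199838
eta = 0.4791 m

0.4791


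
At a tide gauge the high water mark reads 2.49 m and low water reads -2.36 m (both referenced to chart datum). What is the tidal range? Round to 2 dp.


Tidal range = High water - Low water
Tidal range = 2.49 - (-2.36)
Tidal range = 4.85 m

4.85


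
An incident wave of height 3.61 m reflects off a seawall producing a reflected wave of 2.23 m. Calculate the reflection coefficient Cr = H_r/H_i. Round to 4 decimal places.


Cr = H_r / H_i
Cr = 2.23 / 3.61
Cr = 0.6177

0.6177


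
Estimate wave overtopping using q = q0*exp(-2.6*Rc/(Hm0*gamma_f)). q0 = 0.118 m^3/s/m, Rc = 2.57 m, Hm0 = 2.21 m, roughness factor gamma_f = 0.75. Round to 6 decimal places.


q = q0 * exp(-2.6 * Rc / (Hm0 * gamma_f))
Exponent = -2.6 * 2.57 / (2.21 * 0.75)
= -2.6 * 2.57 / 1.6575
= -4.031373
exp(-4.031373) = 0.017750
q = 0.118 * 0.017750
q = 0.002094 m^3/s/m

0.002094


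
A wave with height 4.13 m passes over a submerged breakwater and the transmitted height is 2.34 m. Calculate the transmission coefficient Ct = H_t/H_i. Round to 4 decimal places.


Ct = H_t / H_i
Ct = 2.34 / 4.13
Ct = 0.5666

0.5666


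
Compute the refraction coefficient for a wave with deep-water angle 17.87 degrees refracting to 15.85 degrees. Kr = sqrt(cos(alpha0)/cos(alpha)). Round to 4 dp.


Kr = sqrt(cos(alpha0) / cos(alpha))
cos(17.87) = 0.951755
cos(15.85) = 0.961980
Kr = sqrt(0.951755 / 0.961980)
Kr = sqrt(0.989371)
Kr = 0.9947

0.9947


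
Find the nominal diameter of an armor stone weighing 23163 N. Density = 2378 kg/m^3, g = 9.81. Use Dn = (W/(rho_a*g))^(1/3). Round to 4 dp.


V = W / (rho_a * g)
V = 23163 / (2378 * 9.81)
V = 23163 / 23328.18
V = 0.992919 m^3
Dn = V^(1/3) = 0.992919^(1/3)
Dn = 0.9976 m

0.9976


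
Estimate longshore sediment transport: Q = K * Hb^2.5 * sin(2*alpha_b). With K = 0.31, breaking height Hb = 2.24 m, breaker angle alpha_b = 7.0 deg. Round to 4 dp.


Q = K * Hb^2.5 * sin(2 * alpha_b)
Hb^2.5 = 2.24^2.5 = 7.509656
sin(2 * 7.0) = sin(14.0) = 0.241922
Q = 0.31 * 7.509656 * 0.241922
Q = 0.5632 m^3/s

0.5632


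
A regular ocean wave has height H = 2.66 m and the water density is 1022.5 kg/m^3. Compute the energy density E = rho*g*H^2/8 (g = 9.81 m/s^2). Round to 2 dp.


E = (1/8) * rho * g * H^2
E = (1/8) * 1022.5 * 9.81 * 2.66^2
E = 0.125 * 1022.5 * 9.81 * 7.0756
E = 8871.67 J/m^2

8871.67


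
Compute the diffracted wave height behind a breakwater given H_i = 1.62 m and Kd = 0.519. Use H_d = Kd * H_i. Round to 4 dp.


H_d = Kd * H_i
H_d = 0.519 * 1.62
H_d = 0.8408 m

0.8408


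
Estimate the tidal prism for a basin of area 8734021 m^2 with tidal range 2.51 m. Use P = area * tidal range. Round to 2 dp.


Tidal prism = Area * Tidal range
P = 8734021 * 2.51
P = 21922392.71 m^3

21922392.71


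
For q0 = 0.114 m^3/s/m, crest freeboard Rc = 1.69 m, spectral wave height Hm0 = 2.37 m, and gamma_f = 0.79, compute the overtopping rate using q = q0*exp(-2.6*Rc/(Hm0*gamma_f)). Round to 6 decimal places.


q = q0 * exp(-2.6 * Rc / (Hm0 * gamma_f))
Exponent = -2.6 * 1.69 / (2.37 * 0.79)
= -2.6 * 1.69 / 1.8723
= -2.346846
exp(-2.346846) = 0.095670
q = 0.114 * 0.095670
q = 0.010906 m^3/s/m

0.010906


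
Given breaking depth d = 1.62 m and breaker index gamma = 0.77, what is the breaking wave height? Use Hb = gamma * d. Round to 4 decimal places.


Hb = gamma * d
Hb = 0.77 * 1.62
Hb = 1.2474 m

1.2474


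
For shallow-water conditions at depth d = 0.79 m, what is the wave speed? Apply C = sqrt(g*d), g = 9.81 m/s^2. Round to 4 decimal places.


Using the shallow-water approximation:
C = sqrt(g * d) = sqrt(9.81 * 0.79)
C = sqrt(7.7499)
C = 2.7839 m/s

2.7839


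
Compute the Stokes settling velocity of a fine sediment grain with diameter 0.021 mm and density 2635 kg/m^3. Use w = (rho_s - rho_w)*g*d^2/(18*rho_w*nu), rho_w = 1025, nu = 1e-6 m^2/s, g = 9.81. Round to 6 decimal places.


w = (rho_s - rho_w) * g * d^2 / (18 * rho_w * nu)
d = 0.021 mm = 0.000021 m
rho_s - rho_w = 2635 - 1025 = 1610
Numerator = 1610 * 9.81 * (0.000021)^2 = 0.000006965198
Denominator = 18 * 1025 * 1e-6 = 0.018450
w = 0.000378 m/s

0.000378


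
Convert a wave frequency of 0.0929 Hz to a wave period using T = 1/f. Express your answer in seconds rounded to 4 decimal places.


T = 1 / f
T = 1 / 0.0929
T = 10.7643 s

10.7643


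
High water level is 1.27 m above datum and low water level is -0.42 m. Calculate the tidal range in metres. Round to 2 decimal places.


Tidal range = High water - Low water
Tidal range = 1.27 - (-0.42)
Tidal range = 1.69 m

1.69


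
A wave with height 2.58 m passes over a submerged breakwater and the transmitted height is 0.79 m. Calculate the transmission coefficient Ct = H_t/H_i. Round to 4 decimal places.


Ct = H_t / H_i
Ct = 0.79 / 2.58
Ct = 0.3062

0.3062


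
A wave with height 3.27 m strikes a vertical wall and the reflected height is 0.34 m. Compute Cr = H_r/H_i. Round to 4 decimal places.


Cr = H_r / H_i
Cr = 0.34 / 3.27
Cr = 0.1040

0.1040


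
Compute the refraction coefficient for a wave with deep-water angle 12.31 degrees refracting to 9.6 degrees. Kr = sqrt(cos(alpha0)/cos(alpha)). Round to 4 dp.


Kr = sqrt(cos(alpha0) / cos(alpha))
cos(12.31) = 0.977008
cos(9.6) = 0.985996
Kr = sqrt(0.977008 / 0.985996)
Kr = sqrt(0.990885)
Kr = 0.9954

0.9954


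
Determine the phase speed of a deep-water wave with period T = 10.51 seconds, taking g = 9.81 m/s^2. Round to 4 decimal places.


We use the deep-water celerity formula:
C = g * T / (2 * pi)
C = 9.81 * 10.51 / (2 * 3.14159...)
C = 103.103100 / 6.283185
C = 16.4094 m/s

16.4094


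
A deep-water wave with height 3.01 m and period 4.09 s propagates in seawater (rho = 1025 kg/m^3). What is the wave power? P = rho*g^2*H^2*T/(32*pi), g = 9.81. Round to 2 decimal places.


P = rho * g^2 * H^2 * T / (32 * pi)
P = 1025 * 9.81^2 * 3.01^2 * 4.09 / (32 * pi)
P = 1025 * 96.2361 * 9.0601 * 4.09 / 100.53096
P = 36359.54 W/m

36359.54


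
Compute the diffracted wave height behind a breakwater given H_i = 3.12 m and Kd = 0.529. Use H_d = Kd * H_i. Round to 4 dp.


H_d = Kd * H_i
H_d = 0.529 * 3.12
H_d = 1.6505 m

1.6505


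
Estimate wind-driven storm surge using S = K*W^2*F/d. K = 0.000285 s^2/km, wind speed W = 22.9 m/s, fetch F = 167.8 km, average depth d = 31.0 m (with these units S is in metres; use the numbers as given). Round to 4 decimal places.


S = K * W^2 * F / d
W^2 = 22.9^2 = 524.41
S = 0.000285 * 524.41 * 167.8 / 31.0
Numerator = 0.000285 * 524.41 * 167.8 = 25.078859
S = 25.078859 / 31.0 = 0.8090 m

0.8090


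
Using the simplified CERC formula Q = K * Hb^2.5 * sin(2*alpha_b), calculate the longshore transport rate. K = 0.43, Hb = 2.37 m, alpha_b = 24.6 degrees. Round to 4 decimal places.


Q = K * Hb^2.5 * sin(2 * alpha_b)
Hb^2.5 = 2.37^2.5 = 8.647108
sin(2 * 24.6) = sin(49.2) = 0.756995
Q = 0.43 * 8.647108 * 0.756995
Q = 2.8147 m^3/s

2.8147


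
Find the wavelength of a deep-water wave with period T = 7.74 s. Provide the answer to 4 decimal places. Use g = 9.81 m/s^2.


L0 = g * T^2 / (2 * pi)
L0 = 9.81 * 7.74^2 / (2 * pi)
L0 = 9.81 * 59.9076 / 6.28319
L0 = 587.6936 / 6.28319
L0 = 93.5343 m

93.5343


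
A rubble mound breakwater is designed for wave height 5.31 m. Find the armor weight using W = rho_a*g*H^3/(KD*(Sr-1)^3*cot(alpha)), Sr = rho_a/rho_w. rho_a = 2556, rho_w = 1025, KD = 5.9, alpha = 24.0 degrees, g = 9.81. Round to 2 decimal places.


Sr = rho_a / rho_w = 2556 / 1025 = 2.493659
(Sr - 1) = 1.493659
(Sr - 1)^3 = 3.332376
cot(24.0) = 1 / tan(24.0) = 1 / 0.445229 = 2.246037
Numerator = 2556 * 9.81 * 5.31^3 = 3754165.5502
Denominator = 5.9 * 3.332376 * 2.246037 = 44.159368
W = 3754165.5502 / 44.159368
W = 85014.02 N

85014.02


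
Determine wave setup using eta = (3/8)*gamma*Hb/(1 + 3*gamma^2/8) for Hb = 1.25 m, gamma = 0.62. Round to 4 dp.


eta = (3/8) * gamma * Hb / (1 + 3*gamma^2/8)
Numerator = (3/8) * 0.62 * 1.25 = 0.290625
Denominator = 1 + 3*0.62^2/8 = 1 + 0.144150 = 1.144150
eta = 0.290625 / 1.144150
eta = 0.2540 m

0.2540


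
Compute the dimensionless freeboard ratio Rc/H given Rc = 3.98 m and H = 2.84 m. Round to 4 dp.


Relative freeboard = Rc / H
= 3.98 / 2.84
= 1.4014

1.4014


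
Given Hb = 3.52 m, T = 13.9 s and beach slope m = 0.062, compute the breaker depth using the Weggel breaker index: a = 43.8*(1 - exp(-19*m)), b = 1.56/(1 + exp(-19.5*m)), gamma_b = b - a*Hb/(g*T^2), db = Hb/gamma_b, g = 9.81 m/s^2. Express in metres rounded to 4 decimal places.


a = 43.8 * (1 - exp(-19 * m))
exp(-19 * 0.062) = exp(-1.1780) = 0.307894
a = 43.8 * (1 - 0.307894) = 30.314247
b = 1.56 / (1 + exp(-19.5 * m))
exp(-19.5 * 0.062) = exp(-1.2090) = 0.298496
b = 1.56 / (1 + 0.298496) = 1.201390
Hb / (g * T^2) = 3.52 / (9.81 * 13.9^2) = 3.52 / 1895.3901 = 0.00185714
gamma_b = b - a * Hb/(g*T^2) = 1.201390 - 30.314247 * 0.00185714 = 1.145093
db = Hb / gamma_b = 3.52 / 1.145093
db = 3.0740 m

3.0740


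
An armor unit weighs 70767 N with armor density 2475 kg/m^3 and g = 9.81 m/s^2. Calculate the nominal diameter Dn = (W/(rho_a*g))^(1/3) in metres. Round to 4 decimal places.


V = W / (rho_a * g)
V = 70767 / (2475 * 9.81)
V = 70767 / 24279.75
V = 2.914651 m^3
Dn = V^(1/3) = 2.914651^(1/3)
Dn = 1.4284 m

1.4284


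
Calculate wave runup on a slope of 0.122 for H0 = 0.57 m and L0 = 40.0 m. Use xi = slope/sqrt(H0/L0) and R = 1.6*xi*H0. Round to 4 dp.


xi = slope / sqrt(H0/L0)
H0/L0 = 0.57/40.0 = 0.014250
sqrt(0.014250) = 0.119373
xi = 0.122 / 0.119373 = 1.022004
R = 1.6 * xi * H0 = 1.6 * 1.022004 * 0.57
R = 0.9321 m

0.9321


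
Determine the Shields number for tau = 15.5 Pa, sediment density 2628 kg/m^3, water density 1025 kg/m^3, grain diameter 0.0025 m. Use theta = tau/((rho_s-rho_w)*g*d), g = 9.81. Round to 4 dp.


theta = tau / ((rho_s - rho_w) * g * d)
rho_s - rho_w = 2628 - 1025 = 1603
Denominator = 1603 * 9.81 * 0.0025 = 39.313575
theta = 15.5 / 39.313575
theta = 0.3943

0.3943


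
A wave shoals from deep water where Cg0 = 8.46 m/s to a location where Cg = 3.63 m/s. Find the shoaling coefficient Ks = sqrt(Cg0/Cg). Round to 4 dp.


Ks = sqrt(Cg0 / Cg)
Ks = sqrt(8.46 / 3.63)
Ks = sqrt(2.3306)
Ks = 1.5266

1.5266


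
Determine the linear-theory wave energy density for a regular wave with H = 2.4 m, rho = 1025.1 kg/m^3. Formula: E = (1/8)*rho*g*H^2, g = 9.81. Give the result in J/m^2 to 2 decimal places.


E = (1/8) * rho * g * H^2
E = (1/8) * 1025.1 * 9.81 * 2.4^2
E = 0.125 * 1025.1 * 9.81 * 5.7600
E = 7240.49 J/m^2

7240.49


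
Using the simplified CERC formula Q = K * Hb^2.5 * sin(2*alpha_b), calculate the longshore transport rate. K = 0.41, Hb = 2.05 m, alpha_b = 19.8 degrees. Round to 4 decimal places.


Q = K * Hb^2.5 * sin(2 * alpha_b)
Hb^2.5 = 2.05^2.5 = 6.017064
sin(2 * 19.8) = sin(39.6) = 0.637424
Q = 0.41 * 6.017064 * 0.637424
Q = 1.5725 m^3/s

1.5725


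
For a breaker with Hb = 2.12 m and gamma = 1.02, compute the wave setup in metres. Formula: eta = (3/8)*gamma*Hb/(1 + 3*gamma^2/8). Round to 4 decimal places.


eta = (3/8) * gamma * Hb / (1 + 3*gamma^2/8)
Numerator = (3/8) * 1.02 * 2.12 = 0.810900
Denominator = 1 + 3*1.02^2/8 = 1 + 0.390150 = 1.390150
eta = 0.810900 / 1.390150
eta = 0.5833 m

0.5833


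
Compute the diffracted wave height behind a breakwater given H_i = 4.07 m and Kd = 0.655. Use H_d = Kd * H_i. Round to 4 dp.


H_d = Kd * H_i
H_d = 0.655 * 4.07
H_d = 2.6659 m

2.6659


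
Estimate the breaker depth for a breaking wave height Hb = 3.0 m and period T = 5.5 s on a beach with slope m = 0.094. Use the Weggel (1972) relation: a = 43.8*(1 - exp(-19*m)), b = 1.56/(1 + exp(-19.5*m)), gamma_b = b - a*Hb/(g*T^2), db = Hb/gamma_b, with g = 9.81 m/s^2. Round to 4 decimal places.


a = 43.8 * (1 - exp(-19 * m))
exp(-19 * 0.094) = exp(-1.7860) = 0.167629
a = 43.8 * (1 - 0.167629) = 36.457835
b = 1.56 / (1 + exp(-19.5 * m))
exp(-19.5 * 0.094) = exp(-1.8330) = 0.159933
b = 1.56 / (1 + 0.159933) = 1.344905
Hb / (g * T^2) = 3.0 / (9.81 * 5.5^2) = 3.0 / 296.7525 = 0.01010943
gamma_b = b - a * Hb/(g*T^2) = 1.344905 - 36.457835 * 0.01010943 = 0.976337
db = Hb / gamma_b = 3.0 / 0.976337
db = 3.0727 m

3.0727


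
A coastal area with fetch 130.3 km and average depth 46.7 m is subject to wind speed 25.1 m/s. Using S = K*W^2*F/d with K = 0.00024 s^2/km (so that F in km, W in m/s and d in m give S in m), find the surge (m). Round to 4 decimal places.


S = K * W^2 * F / d
W^2 = 25.1^2 = 630.01
S = 0.00024 * 630.01 * 130.3 / 46.7
Numerator = 0.00024 * 630.01 * 130.3 = 19.701673
S = 19.701673 / 46.7 = 0.4219 m

0.4219


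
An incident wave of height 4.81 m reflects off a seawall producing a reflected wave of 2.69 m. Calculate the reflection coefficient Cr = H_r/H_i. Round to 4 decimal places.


Cr = H_r / H_i
Cr = 2.69 / 4.81
Cr = 0.5593

0.5593


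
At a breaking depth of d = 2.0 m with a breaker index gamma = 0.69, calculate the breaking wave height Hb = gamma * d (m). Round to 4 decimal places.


Hb = gamma * d
Hb = 0.69 * 2.0
Hb = 1.3800 m

1.3800


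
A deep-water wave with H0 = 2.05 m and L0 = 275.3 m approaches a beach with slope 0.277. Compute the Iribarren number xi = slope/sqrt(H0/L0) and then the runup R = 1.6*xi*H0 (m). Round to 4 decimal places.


xi = slope / sqrt(H0/L0)
H0/L0 = 2.05/275.3 = 0.007446
sqrt(0.007446) = 0.086293
xi = 0.277 / 0.086293 = 3.210007
R = 1.6 * xi * H0 = 1.6 * 3.210007 * 2.05
R = 10.5288 m

10.5288


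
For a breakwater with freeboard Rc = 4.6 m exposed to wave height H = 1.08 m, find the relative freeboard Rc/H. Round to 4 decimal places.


Relative freeboard = Rc / H
= 4.6 / 1.08
= 4.2593

4.2593


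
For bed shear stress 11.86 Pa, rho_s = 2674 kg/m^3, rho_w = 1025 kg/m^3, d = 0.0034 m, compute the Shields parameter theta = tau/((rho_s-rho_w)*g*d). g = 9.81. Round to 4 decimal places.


theta = tau / ((rho_s - rho_w) * g * d)
rho_s - rho_w = 2674 - 1025 = 1649
Denominator = 1649 * 9.81 * 0.0034 = 55.000746
theta = 11.86 / 55.000746
theta = 0.2156

0.2156


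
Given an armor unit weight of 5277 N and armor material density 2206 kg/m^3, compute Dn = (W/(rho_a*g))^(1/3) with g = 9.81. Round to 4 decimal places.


V = W / (rho_a * g)
V = 5277 / (2206 * 9.81)
V = 5277 / 21640.86
V = 0.243844 m^3
Dn = V^(1/3) = 0.243844^(1/3)
Dn = 0.6247 m

0.6247


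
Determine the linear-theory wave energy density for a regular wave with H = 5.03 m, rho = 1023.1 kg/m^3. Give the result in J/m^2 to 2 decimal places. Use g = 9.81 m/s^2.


E = (1/8) * rho * g * H^2
E = (1/8) * 1023.1 * 9.81 * 5.03^2
E = 0.125 * 1023.1 * 9.81 * 25.3009
E = 31741.91 J/m^2

31741.91


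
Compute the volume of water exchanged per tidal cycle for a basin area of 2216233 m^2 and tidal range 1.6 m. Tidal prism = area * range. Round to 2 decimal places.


Tidal prism = Area * Tidal range
P = 2216233 * 1.6
P = 3545972.80 m^3

3545972.80


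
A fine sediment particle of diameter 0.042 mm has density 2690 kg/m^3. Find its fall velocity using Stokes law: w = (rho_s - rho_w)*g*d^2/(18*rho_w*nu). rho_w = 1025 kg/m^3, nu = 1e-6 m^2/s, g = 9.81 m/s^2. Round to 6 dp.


w = (rho_s - rho_w) * g * d^2 / (18 * rho_w * nu)
d = 0.042 mm = 0.000042 m
rho_s - rho_w = 2690 - 1025 = 1665
Numerator = 1665 * 9.81 * (0.000042)^2 = 0.000028812559
Denominator = 18 * 1025 * 1e-6 = 0.018450
w = 0.001562 m/s

0.001562


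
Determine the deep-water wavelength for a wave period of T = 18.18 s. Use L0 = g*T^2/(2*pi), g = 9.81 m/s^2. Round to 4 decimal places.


L0 = g * T^2 / (2 * pi)
L0 = 9.81 * 18.18^2 / (2 * pi)
L0 = 9.81 * 330.5124 / 6.28319
L0 = 3242.3266 / 6.28319
L0 = 516.0323 m

516.0323


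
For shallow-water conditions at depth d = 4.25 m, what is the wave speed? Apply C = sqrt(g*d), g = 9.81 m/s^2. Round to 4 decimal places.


Using the shallow-water approximation:
C = sqrt(g * d) = sqrt(9.81 * 4.25)
C = sqrt(41.6925)
C = 6.4570 m/s

6.4570


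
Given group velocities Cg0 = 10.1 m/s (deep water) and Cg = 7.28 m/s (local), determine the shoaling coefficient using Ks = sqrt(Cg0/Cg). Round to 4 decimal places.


Ks = sqrt(Cg0 / Cg)
Ks = sqrt(10.1 / 7.28)
Ks = sqrt(1.3874)
Ks = 1.1779

1.1779


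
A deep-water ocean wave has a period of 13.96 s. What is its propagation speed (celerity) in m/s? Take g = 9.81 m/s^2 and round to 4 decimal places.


We use the deep-water celerity formula:
C = g * T / (2 * pi)
C = 9.81 * 13.96 / (2 * 3.14159...)
C = 136.947600 / 6.283185
C = 21.7959 m/s

21.7959


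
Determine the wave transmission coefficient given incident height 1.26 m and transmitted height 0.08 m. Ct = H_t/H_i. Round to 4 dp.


Ct = H_t / H_i
Ct = 0.08 / 1.26
Ct = 0.0635

0.0635


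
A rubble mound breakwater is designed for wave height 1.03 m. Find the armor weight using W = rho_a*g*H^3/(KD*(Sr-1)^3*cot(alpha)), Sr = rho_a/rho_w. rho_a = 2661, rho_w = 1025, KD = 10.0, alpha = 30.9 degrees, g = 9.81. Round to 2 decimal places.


Sr = rho_a / rho_w = 2661 / 1025 = 2.596098
(Sr - 1) = 1.596098
(Sr - 1)^3 = 4.066102
cot(30.9) = 1 / tan(30.9) = 1 / 0.598488 = 1.670878
Numerator = 2661 * 9.81 * 1.03^3 = 28524.9936
Denominator = 10.0 * 4.066102 * 1.670878 = 67.939619
W = 28524.9936 / 67.939619
W = 419.86 N

419.86


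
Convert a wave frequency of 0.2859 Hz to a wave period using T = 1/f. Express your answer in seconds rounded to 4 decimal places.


T = 1 / f
T = 1 / 0.2859
T = 3.4977 s

3.4977


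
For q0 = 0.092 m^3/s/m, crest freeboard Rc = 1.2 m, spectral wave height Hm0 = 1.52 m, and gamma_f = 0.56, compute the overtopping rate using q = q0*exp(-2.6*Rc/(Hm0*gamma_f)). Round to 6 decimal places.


q = q0 * exp(-2.6 * Rc / (Hm0 * gamma_f))
Exponent = -2.6 * 1.2 / (1.52 * 0.56)
= -2.6 * 1.2 / 0.8512
= -3.665414
exp(-3.665414) = 0.025594
q = 0.092 * 0.025594
q = 0.002355 m^3/s/m

0.002355


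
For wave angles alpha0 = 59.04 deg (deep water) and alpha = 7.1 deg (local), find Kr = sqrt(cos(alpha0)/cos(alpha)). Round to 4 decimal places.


Kr = sqrt(cos(alpha0) / cos(alpha))
cos(59.04) = 0.514440
cos(7.1) = 0.992332
Kr = sqrt(0.514440 / 0.992332)
Kr = sqrt(0.518415)
Kr = 0.7200

0.7200


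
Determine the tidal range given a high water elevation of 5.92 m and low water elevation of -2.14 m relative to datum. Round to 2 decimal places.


Tidal range = High water - Low water
Tidal range = 5.92 - (-2.14)
Tidal range = 8.06 m

8.06


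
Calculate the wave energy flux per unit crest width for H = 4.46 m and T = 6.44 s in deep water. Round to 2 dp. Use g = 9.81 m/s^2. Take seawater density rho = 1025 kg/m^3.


P = rho * g^2 * H^2 * T / (32 * pi)
P = 1025 * 9.81^2 * 4.46^2 * 6.44 / (32 * pi)
P = 1025 * 96.2361 * 19.8916 * 6.44 / 100.53096
P = 125694.89 W/m

125694.89


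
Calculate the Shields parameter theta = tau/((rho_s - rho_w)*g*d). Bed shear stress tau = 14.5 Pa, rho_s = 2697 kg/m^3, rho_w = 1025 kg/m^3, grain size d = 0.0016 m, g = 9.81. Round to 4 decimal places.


theta = tau / ((rho_s - rho_w) * g * d)
rho_s - rho_w = 2697 - 1025 = 1672
Denominator = 1672 * 9.81 * 0.0016 = 26.243712
theta = 14.5 / 26.243712
theta = 0.5525

0.5525


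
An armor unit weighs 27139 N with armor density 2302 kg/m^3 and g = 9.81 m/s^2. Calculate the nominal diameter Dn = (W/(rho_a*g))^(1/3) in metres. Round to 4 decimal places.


V = W / (rho_a * g)
V = 27139 / (2302 * 9.81)
V = 27139 / 22582.62
V = 1.201765 m^3
Dn = V^(1/3) = 1.201765^(1/3)
Dn = 1.0632 m

1.0632


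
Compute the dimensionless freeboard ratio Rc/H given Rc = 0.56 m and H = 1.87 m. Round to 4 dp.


Relative freeboard = Rc / H
= 0.56 / 1.87
= 0.2995

0.2995


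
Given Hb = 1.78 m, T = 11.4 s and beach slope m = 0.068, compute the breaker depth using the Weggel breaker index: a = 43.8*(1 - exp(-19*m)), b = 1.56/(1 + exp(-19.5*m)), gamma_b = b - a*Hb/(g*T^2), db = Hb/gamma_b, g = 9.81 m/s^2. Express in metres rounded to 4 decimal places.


a = 43.8 * (1 - exp(-19 * m))
exp(-19 * 0.068) = exp(-1.2920) = 0.274721
a = 43.8 * (1 - 0.274721) = 31.767229
b = 1.56 / (1 + exp(-19.5 * m))
exp(-19.5 * 0.068) = exp(-1.3260) = 0.265537
b = 1.56 / (1 + 0.265537) = 1.232678
Hb / (g * T^2) = 1.78 / (9.81 * 11.4^2) = 1.78 / 1274.9076 = 0.00139618
gamma_b = b - a * Hb/(g*T^2) = 1.232678 - 31.767229 * 0.00139618 = 1.188325
db = Hb / gamma_b = 1.78 / 1.188325
db = 1.4979 m

1.4979


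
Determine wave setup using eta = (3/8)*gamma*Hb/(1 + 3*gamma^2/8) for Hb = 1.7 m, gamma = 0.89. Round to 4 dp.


eta = (3/8) * gamma * Hb / (1 + 3*gamma^2/8)
Numerator = (3/8) * 0.89 * 1.7 = 0.567375
Denominator = 1 + 3*0.89^2/8 = 1 + 0.297038 = 1.297038
eta = 0.567375 / 1.297038
eta = 0.4374 m

0.4374


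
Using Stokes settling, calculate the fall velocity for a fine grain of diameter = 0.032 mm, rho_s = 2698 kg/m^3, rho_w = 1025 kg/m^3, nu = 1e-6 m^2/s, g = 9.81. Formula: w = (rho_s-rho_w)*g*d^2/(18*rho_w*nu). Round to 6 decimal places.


w = (rho_s - rho_w) * g * d^2 / (18 * rho_w * nu)
d = 0.032 mm = 0.000032 m
rho_s - rho_w = 2698 - 1025 = 1673
Numerator = 1673 * 9.81 * (0.000032)^2 = 0.000016806021
Denominator = 18 * 1025 * 1e-6 = 0.018450
w = 0.000911 m/s

0.000911


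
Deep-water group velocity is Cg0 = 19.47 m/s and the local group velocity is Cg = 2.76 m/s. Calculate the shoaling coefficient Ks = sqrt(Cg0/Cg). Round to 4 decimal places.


Ks = sqrt(Cg0 / Cg)
Ks = sqrt(19.47 / 2.76)
Ks = sqrt(7.0543)
Ks = 2.6560

2.6560


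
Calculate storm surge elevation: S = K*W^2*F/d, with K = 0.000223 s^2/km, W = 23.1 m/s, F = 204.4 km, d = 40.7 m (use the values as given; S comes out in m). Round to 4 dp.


S = K * W^2 * F / d
W^2 = 23.1^2 = 533.61
S = 0.000223 * 533.61 * 204.4 / 40.7
Numerator = 0.000223 * 533.61 * 204.4 = 24.322584
S = 24.322584 / 40.7 = 0.5976 m

0.5976


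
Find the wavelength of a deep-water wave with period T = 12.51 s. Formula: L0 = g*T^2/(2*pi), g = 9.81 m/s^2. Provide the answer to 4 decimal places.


L0 = g * T^2 / (2 * pi)
L0 = 9.81 * 12.51^2 / (2 * pi)
L0 = 9.81 * 156.5001 / 6.28319
L0 = 1535.2660 / 6.28319
L0 = 244.3452 m

244.3452


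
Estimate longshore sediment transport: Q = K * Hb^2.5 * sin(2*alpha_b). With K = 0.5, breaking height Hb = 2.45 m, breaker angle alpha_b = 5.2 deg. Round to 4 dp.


Q = K * Hb^2.5 * sin(2 * alpha_b)
Hb^2.5 = 2.45^2.5 = 9.395399
sin(2 * 5.2) = sin(10.4) = 0.180519
Q = 0.5 * 9.395399 * 0.180519
Q = 0.8480 m^3/s

0.8480


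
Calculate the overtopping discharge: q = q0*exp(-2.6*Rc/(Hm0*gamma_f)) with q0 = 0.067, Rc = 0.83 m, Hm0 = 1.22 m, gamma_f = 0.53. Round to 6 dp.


q = q0 * exp(-2.6 * Rc / (Hm0 * gamma_f))
Exponent = -2.6 * 0.83 / (1.22 * 0.53)
= -2.6 * 0.83 / 0.6466
= -3.337457
exp(-3.337457) = 0.035527
q = 0.067 * 0.035527
q = 0.002380 m^3/s/m

0.002380


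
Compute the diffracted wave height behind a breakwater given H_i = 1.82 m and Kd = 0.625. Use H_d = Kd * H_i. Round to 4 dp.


H_d = Kd * H_i
H_d = 0.625 * 1.82
H_d = 1.1375 m

1.1375


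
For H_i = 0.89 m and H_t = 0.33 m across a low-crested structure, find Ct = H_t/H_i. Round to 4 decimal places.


Ct = H_t / H_i
Ct = 0.33 / 0.89
Ct = 0.3708

0.3708


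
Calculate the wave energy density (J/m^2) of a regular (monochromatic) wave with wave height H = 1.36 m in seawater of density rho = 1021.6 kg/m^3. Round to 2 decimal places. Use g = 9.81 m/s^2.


E = (1/8) * rho * g * H^2
E = (1/8) * 1021.6 * 9.81 * 1.36^2
E = 0.125 * 1021.6 * 9.81 * 1.8496
E = 2317.06 J/m^2

2317.06


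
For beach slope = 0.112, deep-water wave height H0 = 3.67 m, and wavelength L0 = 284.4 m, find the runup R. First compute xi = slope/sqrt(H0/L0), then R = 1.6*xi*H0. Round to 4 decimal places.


xi = slope / sqrt(H0/L0)
H0/L0 = 3.67/284.4 = 0.012904
sqrt(0.012904) = 0.113597
xi = 0.112 / 0.113597 = 0.985938
R = 1.6 * xi * H0 = 1.6 * 0.985938 * 3.67
R = 5.7894 m

5.7894


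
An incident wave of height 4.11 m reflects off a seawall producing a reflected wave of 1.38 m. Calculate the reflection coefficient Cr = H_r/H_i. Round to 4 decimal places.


Cr = H_r / H_i
Cr = 1.38 / 4.11
Cr = 0.3358

0.3358


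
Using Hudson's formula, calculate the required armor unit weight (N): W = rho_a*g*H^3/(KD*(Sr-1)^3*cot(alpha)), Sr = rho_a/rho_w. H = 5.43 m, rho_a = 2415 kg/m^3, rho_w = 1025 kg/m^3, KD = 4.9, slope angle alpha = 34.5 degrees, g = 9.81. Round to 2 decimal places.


Sr = rho_a / rho_w = 2415 / 1025 = 2.356098
(Sr - 1) = 1.356098
(Sr - 1)^3 = 2.493864
cot(34.5) = 1 / tan(34.5) = 1 / 0.687281 = 1.455009
Numerator = 2415 * 9.81 * 5.43^3 = 3793024.3543
Denominator = 4.9 * 2.493864 * 1.455009 = 17.780115
W = 3793024.3543 / 17.780115
W = 213329.57 N

213329.57


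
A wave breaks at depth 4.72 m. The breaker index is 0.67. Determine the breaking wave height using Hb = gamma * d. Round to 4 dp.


Hb = gamma * d
Hb = 0.67 * 4.72
Hb = 3.1624 m

3.1624


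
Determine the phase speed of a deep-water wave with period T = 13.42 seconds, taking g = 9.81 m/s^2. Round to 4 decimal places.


We use the deep-water celerity formula:
C = g * T / (2 * pi)
C = 9.81 * 13.42 / (2 * 3.14159...)
C = 131.650200 / 6.283185
C = 20.9528 m/s

20.9528


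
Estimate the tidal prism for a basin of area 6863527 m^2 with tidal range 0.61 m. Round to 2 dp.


Tidal prism = Area * Tidal range
P = 6863527 * 0.61
P = 4186751.47 m^3

4186751.47


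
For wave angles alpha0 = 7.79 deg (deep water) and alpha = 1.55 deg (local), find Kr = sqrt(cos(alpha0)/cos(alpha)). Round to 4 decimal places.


Kr = sqrt(cos(alpha0) / cos(alpha))
cos(7.79) = 0.990772
cos(1.55) = 0.999634
Kr = sqrt(0.990772 / 0.999634)
Kr = sqrt(0.991134)
Kr = 0.9956

0.9956


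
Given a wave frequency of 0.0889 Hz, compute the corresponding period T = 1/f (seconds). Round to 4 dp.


T = 1 / f
T = 1 / 0.0889
T = 11.2486 s

11.2486


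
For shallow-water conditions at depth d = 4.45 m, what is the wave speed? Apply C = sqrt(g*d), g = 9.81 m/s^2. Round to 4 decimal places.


Using the shallow-water approximation:
C = sqrt(g * d) = sqrt(9.81 * 4.45)
C = sqrt(43.6545)
C = 6.6072 m/s

6.6072


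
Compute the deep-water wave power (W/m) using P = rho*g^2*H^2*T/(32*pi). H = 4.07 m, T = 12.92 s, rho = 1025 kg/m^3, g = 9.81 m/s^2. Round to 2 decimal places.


P = rho * g^2 * H^2 * T / (32 * pi)
P = 1025 * 9.81^2 * 4.07^2 * 12.92 / (32 * pi)
P = 1025 * 96.2361 * 16.5649 * 12.92 / 100.53096
P = 209997.13 W/m

209997.13


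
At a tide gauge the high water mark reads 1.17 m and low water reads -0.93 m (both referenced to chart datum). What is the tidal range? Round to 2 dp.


Tidal range = High water - Low water
Tidal range = 1.17 - (-0.93)
Tidal range = 2.10 m

2.10


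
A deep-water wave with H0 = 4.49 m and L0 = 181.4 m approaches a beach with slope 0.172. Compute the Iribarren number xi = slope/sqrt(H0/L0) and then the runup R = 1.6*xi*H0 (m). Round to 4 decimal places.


xi = slope / sqrt(H0/L0)
H0/L0 = 4.49/181.4 = 0.024752
sqrt(0.024752) = 0.157327
xi = 0.172 / 0.157327 = 1.093261
R = 1.6 * xi * H0 = 1.6 * 1.093261 * 4.49
R = 7.8540 m

7.8540


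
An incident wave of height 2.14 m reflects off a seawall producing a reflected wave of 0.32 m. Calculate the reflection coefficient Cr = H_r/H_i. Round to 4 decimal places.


Cr = H_r / H_i
Cr = 0.32 / 2.14
Cr = 0.1495

0.1495


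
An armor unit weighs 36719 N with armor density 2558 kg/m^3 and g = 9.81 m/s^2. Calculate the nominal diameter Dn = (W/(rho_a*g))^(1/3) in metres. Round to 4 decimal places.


V = W / (rho_a * g)
V = 36719 / (2558 * 9.81)
V = 36719 / 25093.98
V = 1.463259 m^3
Dn = V^(1/3) = 1.463259^(1/3)
Dn = 1.1353 m

1.1353


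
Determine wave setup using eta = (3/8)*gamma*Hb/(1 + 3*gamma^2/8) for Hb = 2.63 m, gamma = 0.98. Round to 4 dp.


eta = (3/8) * gamma * Hb / (1 + 3*gamma^2/8)
Numerator = (3/8) * 0.98 * 2.63 = 0.966525
Denominator = 1 + 3*0.98^2/8 = 1 + 0.360150 = 1.360150
eta = 0.966525 / 1.360150
eta = 0.7106 m

0.7106


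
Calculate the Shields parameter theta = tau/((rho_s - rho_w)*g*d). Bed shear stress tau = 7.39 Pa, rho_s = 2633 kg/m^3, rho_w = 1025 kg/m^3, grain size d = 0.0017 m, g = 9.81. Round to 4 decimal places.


theta = tau / ((rho_s - rho_w) * g * d)
rho_s - rho_w = 2633 - 1025 = 1608
Denominator = 1608 * 9.81 * 0.0017 = 26.816616
theta = 7.39 / 26.816616
theta = 0.2756

0.2756


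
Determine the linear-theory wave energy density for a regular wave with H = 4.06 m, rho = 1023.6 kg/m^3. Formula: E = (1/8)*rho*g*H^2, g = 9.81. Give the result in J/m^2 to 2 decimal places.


E = (1/8) * rho * g * H^2
E = (1/8) * 1023.6 * 9.81 * 4.06^2
E = 0.125 * 1023.6 * 9.81 * 16.4836
E = 20690.04 J/m^2

20690.04


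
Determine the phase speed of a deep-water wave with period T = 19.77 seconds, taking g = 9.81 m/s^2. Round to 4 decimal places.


We use the deep-water celerity formula:
C = g * T / (2 * pi)
C = 9.81 * 19.77 / (2 * 3.14159...)
C = 193.943700 / 6.283185
C = 30.8671 m/s

30.8671


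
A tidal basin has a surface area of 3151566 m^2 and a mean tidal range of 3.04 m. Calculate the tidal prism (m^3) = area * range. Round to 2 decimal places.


Tidal prism = Area * Tidal range
P = 3151566 * 3.04
P = 9580760.64 m^3

9580760.64


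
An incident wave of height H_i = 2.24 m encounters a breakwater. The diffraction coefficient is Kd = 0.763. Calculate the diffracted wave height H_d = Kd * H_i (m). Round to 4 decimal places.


H_d = Kd * H_i
H_d = 0.763 * 2.24
H_d = 1.7091 m

1.7091


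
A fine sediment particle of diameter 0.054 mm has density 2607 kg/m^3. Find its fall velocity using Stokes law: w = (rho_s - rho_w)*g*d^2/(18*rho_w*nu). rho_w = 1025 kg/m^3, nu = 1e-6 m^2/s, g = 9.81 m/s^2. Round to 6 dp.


w = (rho_s - rho_w) * g * d^2 / (18 * rho_w * nu)
d = 0.054 mm = 0.000054 m
rho_s - rho_w = 2607 - 1025 = 1582
Numerator = 1582 * 9.81 * (0.000054)^2 = 0.000045254629
Denominator = 18 * 1025 * 1e-6 = 0.018450
w = 0.002453 m/s

0.002453


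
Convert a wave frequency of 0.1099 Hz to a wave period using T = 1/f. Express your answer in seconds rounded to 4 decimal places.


T = 1 / f
T = 1 / 0.1099
T = 9.0992 s

9.0992


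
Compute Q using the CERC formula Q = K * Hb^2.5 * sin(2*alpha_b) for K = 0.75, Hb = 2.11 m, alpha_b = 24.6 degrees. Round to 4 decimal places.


Q = K * Hb^2.5 * sin(2 * alpha_b)
Hb^2.5 = 2.11^2.5 = 6.467049
sin(2 * 24.6) = sin(49.2) = 0.756995
Q = 0.75 * 6.467049 * 0.756995
Q = 3.6716 m^3/s

3.6716


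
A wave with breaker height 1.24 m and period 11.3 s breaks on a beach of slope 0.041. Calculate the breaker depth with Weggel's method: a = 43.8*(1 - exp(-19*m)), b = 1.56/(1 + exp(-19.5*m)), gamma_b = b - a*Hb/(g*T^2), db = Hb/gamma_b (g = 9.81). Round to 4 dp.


a = 43.8 * (1 - exp(-19 * m))
exp(-19 * 0.041) = exp(-0.7790) = 0.458865
a = 43.8 * (1 - 0.458865) = 23.701728
b = 1.56 / (1 + exp(-19.5 * m))
exp(-19.5 * 0.041) = exp(-0.7995) = 0.449554
b = 1.56 / (1 + 0.449554) = 1.076193
Hb / (g * T^2) = 1.24 / (9.81 * 11.3^2) = 1.24 / 1252.6389 = 0.00098991
gamma_b = b - a * Hb/(g*T^2) = 1.076193 - 23.701728 * 0.00098991 = 1.052731
db = Hb / gamma_b = 1.24 / 1.052731
db = 1.1779 m

1.1779


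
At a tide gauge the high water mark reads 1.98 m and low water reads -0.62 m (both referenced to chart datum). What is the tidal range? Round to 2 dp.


Tidal range = High water - Low water
Tidal range = 1.98 - (-0.62)
Tidal range = 2.60 m

2.60


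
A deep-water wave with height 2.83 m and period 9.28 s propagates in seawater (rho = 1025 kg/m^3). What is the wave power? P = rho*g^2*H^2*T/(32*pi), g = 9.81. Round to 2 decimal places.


P = rho * g^2 * H^2 * T / (32 * pi)
P = 1025 * 9.81^2 * 2.83^2 * 9.28 / (32 * pi)
P = 1025 * 96.2361 * 8.0089 * 9.28 / 100.53096
P = 72926.08 W/m

72926.08


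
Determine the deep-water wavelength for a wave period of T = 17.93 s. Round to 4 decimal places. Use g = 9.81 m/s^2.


L0 = g * T^2 / (2 * pi)
L0 = 9.81 * 17.93^2 / (2 * pi)
L0 = 9.81 * 321.4849 / 6.28319
L0 = 3153.7669 / 6.28319
L0 = 501.9376 m

501.9376


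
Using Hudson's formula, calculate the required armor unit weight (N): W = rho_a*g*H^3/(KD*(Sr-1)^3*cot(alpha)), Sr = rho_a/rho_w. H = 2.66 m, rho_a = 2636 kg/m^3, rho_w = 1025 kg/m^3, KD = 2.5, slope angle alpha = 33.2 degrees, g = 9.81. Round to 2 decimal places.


Sr = rho_a / rho_w = 2636 / 1025 = 2.571707
(Sr - 1) = 1.571707
(Sr - 1)^3 = 3.882532
cot(33.2) = 1 / tan(33.2) = 1 / 0.654382 = 1.528160
Numerator = 2636 * 9.81 * 2.66^3 = 486697.7328
Denominator = 2.5 * 3.882532 * 1.528160 = 14.832826
W = 486697.7328 / 14.832826
W = 32812.20 N

32812.20


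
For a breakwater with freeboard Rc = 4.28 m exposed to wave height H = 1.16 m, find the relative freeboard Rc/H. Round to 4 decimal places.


Relative freeboard = Rc / H
= 4.28 / 1.16
= 3.6897

3.6897


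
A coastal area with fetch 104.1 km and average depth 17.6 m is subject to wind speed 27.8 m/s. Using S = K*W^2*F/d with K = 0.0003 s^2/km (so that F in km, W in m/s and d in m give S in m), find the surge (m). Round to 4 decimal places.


S = K * W^2 * F / d
W^2 = 27.8^2 = 772.84
S = 0.0003 * 772.84 * 104.1 / 17.6
Numerator = 0.0003 * 772.84 * 104.1 = 24.135793
S = 24.135793 / 17.6 = 1.3714 m

1.3714


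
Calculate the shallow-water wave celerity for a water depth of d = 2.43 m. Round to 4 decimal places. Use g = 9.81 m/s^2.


Using the shallow-water approximation:
C = sqrt(g * d) = sqrt(9.81 * 2.43)
C = sqrt(23.8383)
C = 4.8824 m/s

4.8824


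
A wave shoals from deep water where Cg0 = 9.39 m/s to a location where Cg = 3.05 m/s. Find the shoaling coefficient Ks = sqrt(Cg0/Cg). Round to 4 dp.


Ks = sqrt(Cg0 / Cg)
Ks = sqrt(9.39 / 3.05)
Ks = sqrt(3.0787)
Ks = 1.7546

1.7546
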